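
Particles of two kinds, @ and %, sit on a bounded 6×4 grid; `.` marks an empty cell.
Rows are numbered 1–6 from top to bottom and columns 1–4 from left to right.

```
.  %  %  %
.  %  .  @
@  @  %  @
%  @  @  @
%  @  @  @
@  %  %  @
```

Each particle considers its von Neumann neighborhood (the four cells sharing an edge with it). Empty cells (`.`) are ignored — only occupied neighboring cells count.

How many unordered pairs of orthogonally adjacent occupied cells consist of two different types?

Scan each occupied cell's neighbors to the right and below so each pair is counted once.
From row 1: 1 unlike of 4 pairs (running 1/4).
From row 2: 1 unlike of 2 pairs (running 2/6).
From row 3: 4 unlike of 7 pairs (running 6/13).
From row 4: 1 unlike of 7 pairs (running 7/20).
From row 5: 4 unlike of 7 pairs (running 11/27).
From row 6: 2 unlike of 3 pairs (running 13/30).
Total adjacent occupied pairs: 30; unlike-type pairs: 13.

13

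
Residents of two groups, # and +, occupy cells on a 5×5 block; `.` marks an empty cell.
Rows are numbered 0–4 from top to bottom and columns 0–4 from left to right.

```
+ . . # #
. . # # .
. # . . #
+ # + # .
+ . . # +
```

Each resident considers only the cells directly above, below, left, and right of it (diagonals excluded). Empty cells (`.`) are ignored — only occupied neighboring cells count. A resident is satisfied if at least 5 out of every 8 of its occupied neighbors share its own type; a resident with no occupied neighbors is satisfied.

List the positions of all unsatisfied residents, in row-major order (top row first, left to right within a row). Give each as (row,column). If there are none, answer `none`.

(0,0)+ 0/0 ✓
(0,3)# 2/2 ✓
(0,4)# 1/1 ✓
(1,2)# 1/1 ✓
(1,3)# 2/2 ✓
(2,1)# 1/1 ✓
(2,4)# 0/0 ✓
(3,0)+ 1/2 ✗
(3,1)# 1/3 ✗
(3,2)+ 0/2 ✗
(3,3)# 1/2 ✗
(4,0)+ 1/1 ✓
(4,3)# 1/2 ✗
(4,4)+ 0/1 ✗

(3,0), (3,1), (3,2), (3,3), (4,3), (4,4)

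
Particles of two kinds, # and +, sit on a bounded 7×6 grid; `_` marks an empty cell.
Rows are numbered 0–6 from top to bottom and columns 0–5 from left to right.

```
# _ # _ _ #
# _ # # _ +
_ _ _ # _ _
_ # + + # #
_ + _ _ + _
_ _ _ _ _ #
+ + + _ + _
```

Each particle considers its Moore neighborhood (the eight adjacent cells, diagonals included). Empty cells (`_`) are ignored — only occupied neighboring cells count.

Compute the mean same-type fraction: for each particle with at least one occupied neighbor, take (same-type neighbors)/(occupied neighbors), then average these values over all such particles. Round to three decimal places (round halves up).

Row 0: (0,0)# 1/1 · (0,2)# 2/2 · (0,5)# 0/1
Row 1: (1,0)# 1/1 · (1,2)# 3/3 · (1,3)# 3/3 · (1,5)+ 0/1
Row 2: (2,3)# 3/5
Row 3: (3,1)# 0/2 · (3,2)+ 2/4 · (3,3)+ 2/4 · (3,4)# 2/4 · (3,5)# 1/2
Row 4: (4,1)+ 1/2 · (4,4)+ 1/4
Row 5: (5,5)# 0/2
Row 6: (6,0)+ 1/1 · (6,1)+ 2/2 · (6,2)+ 1/1 · (6,4)+ 0/1
Sum over 20 particles: 1/1 + 2/2 + 0/1 + 1/1 + 3/3 + 3/3 + 0/1 + 3/5 + 0/2 + 2/4 + 2/4 + 2/4 + 1/2 + 1/2 + 1/4 + 0/2 + 1/1 + 2/2 + 1/1 + 0/1 = 227/20; mean = 227/20 ÷ 20 = 227/400 = 0.5675 → 0.568.

0.568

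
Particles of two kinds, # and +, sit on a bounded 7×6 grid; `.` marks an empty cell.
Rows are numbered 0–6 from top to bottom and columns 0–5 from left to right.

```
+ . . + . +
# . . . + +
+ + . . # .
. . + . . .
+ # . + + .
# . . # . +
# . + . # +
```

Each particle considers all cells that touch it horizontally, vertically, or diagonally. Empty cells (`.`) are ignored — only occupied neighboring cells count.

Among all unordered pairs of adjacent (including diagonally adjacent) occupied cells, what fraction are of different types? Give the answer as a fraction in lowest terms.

1/2

Scan each occupied cell's neighbors to the right and below (and the two forward diagonals) so each pair is counted once.
Row 0: +(0,0)–#(1,0)≠ +(0,3)–+(1,4)= +(0,5)–+(1,5)= +(0,5)–+(1,4)=  → 1/4 unlike.
Row 1: #(1,0)–+(2,0)≠ #(1,0)–+(2,1)≠ +(1,4)–+(1,5)= +(1,4)–#(2,4)≠ +(1,5)–#(2,4)≠  → 4/5 unlike.
Row 2: +(2,0)–+(2,1)= +(2,1)–+(3,2)=  → 0/2 unlike.
Row 3: +(3,2)–+(4,3)= +(3,2)–#(4,1)≠  → 1/2 unlike.
Row 4: +(4,0)–#(4,1)≠ +(4,0)–#(5,0)≠ #(4,1)–#(5,0)= +(4,3)–+(4,4)= +(4,3)–#(5,3)≠ +(4,4)–+(5,5)= +(4,4)–#(5,3)≠  → 4/7 unlike.
Row 5: #(5,0)–#(6,0)= #(5,3)–#(6,4)= #(5,3)–+(6,2)≠ +(5,5)–+(6,5)= +(5,5)–#(6,4)≠  → 2/5 unlike.
Row 6: #(6,4)–+(6,5)≠  → 1/1 unlike.
Total adjacent occupied pairs: 26; unlike-type pairs: 13.
13/26 reduces to 1/2.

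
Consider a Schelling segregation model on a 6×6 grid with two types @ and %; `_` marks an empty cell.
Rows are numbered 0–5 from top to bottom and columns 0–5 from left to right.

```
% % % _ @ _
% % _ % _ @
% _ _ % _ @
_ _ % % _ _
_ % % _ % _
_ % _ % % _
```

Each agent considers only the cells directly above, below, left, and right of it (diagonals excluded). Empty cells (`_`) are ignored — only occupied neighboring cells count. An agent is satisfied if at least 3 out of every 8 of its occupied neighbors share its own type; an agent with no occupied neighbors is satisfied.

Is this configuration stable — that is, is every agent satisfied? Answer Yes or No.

Yes

Row 0: (0,0)% 2/2 satisfied · (0,1)% 3/3 satisfied · (0,2)% 1/1 satisfied · (0,4)@ 0/0 satisfied
Row 1: (1,0)% 3/3 satisfied · (1,1)% 2/2 satisfied · (1,3)% 1/1 satisfied · (1,5)@ 1/1 satisfied
Row 2: (2,0)% 1/1 satisfied · (2,3)% 2/2 satisfied · (2,5)@ 1/1 satisfied
Row 3: (3,2)% 2/2 satisfied · (3,3)% 2/2 satisfied
Row 4: (4,1)% 2/2 satisfied · (4,2)% 2/2 satisfied · (4,4)% 1/1 satisfied
Row 5: (5,1)% 1/1 satisfied · (5,3)% 1/1 satisfied · (5,4)% 2/2 satisfied
All meet the threshold, so the configuration is stable.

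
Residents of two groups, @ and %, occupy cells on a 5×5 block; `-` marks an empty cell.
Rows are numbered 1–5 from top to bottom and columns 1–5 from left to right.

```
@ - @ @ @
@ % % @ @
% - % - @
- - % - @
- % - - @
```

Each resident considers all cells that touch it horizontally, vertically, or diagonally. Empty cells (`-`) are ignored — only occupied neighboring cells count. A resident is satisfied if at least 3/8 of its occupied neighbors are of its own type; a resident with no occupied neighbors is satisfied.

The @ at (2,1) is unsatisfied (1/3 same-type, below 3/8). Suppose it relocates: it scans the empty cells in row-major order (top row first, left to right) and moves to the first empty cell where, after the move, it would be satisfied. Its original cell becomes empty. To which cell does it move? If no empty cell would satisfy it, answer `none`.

Vacating (2,1). Empty cells in order:
  (1,2): 2/4 same-type → satisfied — stop here.

(1,2)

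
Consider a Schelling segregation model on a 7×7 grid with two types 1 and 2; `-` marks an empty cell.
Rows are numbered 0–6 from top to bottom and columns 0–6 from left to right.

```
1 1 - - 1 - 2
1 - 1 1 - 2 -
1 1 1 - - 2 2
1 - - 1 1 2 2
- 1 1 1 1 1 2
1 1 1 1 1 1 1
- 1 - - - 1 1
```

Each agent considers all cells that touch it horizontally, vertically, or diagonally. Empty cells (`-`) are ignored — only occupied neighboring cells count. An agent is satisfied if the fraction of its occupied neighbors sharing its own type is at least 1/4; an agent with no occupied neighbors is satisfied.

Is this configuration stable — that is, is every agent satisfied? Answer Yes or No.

Yes

(0,0)1 2/2 ok
(0,1)1 3/3 ok
(0,4)1 1/2 ok
(0,6)2 1/1 ok
(1,0)1 4/4 ok
(1,2)1 4/4 ok
(1,3)1 3/3 ok
(1,5)2 3/4 ok
(2,0)1 3/3 ok
(2,1)1 5/5 ok
(2,2)1 4/4 ok
(2,5)2 4/5 ok
(2,6)2 4/4 ok
(3,0)1 3/3 ok
(3,3)1 5/5 ok
(3,4)1 4/6 ok
(3,5)2 4/7 ok
(3,6)2 4/5 ok
(4,1)1 5/5 ok
(4,2)1 6/6 ok
(4,3)1 7/7 ok
(4,4)1 7/8 ok
(4,5)1 5/8 ok
(4,6)2 2/5 ok
(5,0)1 3/3 ok
(5,1)1 5/5 ok
(5,2)1 6/6 ok
(5,3)1 5/5 ok
(5,4)1 6/6 ok
(5,5)1 6/7 ok
(5,6)1 4/5 ok
(6,1)1 3/3 ok
(6,5)1 4/4 ok
(6,6)1 3/3 ok
All meet the threshold, so the configuration is stable.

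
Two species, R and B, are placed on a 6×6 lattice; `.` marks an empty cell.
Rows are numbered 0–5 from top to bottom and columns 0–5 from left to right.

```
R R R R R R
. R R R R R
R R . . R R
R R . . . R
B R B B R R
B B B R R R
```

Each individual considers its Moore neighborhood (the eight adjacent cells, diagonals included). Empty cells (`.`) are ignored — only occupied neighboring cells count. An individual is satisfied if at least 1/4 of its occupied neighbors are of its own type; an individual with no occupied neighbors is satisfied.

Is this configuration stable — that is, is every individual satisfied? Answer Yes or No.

Yes

(0,0)R 2/2 ✓
(0,1)R 4/4 ✓
(0,2)R 5/5 ✓
(0,3)R 5/5 ✓
(0,4)R 5/5 ✓
(0,5)R 3/3 ✓
(1,1)R 6/6 ✓
(1,2)R 6/6 ✓
(1,3)R 6/6 ✓
(1,4)R 7/7 ✓
(1,5)R 5/5 ✓
(2,0)R 4/4 ✓
(2,1)R 5/5 ✓
(2,4)R 5/5 ✓
(2,5)R 4/4 ✓
(3,0)R 4/5 ✓
(3,1)R 4/6 ✓
(3,5)R 4/4 ✓
(4,0)B 2/5 ✓
(4,1)R 2/7 ✓
(4,2)B 3/6 ✓
(4,3)B 2/5 ✓
(4,4)R 5/6 ✓
(4,5)R 4/4 ✓
(5,0)B 2/3 ✓
(5,1)B 4/5 ✓
(5,2)B 3/5 ✓
(5,3)R 2/5 ✓
(5,4)R 4/5 ✓
(5,5)R 3/3 ✓
All meet the threshold, so the configuration is stable.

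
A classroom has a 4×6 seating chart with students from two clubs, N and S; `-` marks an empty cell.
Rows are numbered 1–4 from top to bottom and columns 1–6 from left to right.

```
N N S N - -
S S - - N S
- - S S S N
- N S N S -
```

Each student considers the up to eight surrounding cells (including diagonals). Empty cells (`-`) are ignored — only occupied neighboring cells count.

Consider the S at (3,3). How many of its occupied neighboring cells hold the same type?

3

Occupied neighbors of (3,3): (2,2)=S, (3,4)=S, (4,2)=N, (4,3)=S, (4,4)=N.
Same type (S): 3 of 5.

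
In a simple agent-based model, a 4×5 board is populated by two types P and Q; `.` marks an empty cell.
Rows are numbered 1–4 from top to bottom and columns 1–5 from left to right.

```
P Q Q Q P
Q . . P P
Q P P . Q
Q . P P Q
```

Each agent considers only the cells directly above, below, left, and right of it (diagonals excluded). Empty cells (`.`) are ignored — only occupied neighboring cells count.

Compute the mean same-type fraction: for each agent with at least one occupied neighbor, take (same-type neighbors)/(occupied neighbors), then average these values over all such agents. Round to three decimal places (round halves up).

Row 1: (1,1)P 0/2 · (1,2)Q 1/2 · (1,3)Q 2/2 · (1,4)Q 1/3 · (1,5)P 1/2
Row 2: (2,1)Q 1/2 · (2,4)P 1/2 · (2,5)P 2/3
Row 3: (3,1)Q 2/3 · (3,2)P 1/2 · (3,3)P 2/2 · (3,5)Q 1/2
Row 4: (4,1)Q 1/1 · (4,3)P 2/2 · (4,4)P 1/2 · (4,5)Q 1/2
Sum over 16 agents: 0/2 + 1/2 + 2/2 + 1/3 + 1/2 + 1/2 + 1/2 + 2/3 + 2/3 + 1/2 + 2/2 + 1/2 + 1/1 + 2/2 + 1/2 + 1/2 = 29/3; mean = 29/3 ÷ 16 = 29/48 = 0.604166… → 0.604.

0.604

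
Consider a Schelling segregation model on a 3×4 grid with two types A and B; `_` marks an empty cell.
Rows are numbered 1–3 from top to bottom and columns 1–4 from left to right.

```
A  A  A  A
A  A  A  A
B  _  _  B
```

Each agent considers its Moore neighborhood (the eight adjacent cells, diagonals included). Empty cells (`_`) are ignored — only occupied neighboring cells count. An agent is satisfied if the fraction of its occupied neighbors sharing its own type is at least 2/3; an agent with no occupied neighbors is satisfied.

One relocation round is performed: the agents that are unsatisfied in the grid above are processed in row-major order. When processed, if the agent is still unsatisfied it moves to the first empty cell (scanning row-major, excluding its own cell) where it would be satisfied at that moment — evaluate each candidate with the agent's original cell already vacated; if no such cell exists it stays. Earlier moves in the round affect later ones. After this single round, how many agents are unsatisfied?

2

Initially unsatisfied (in order): (3,1), (3,4).
  (3,1): no empty cell satisfies it; stays.
  (3,4): no empty cell satisfies it; stays.
Resulting grid:
A A A A
A A A A
B _ _ B
Unsatisfied now: (3,1), (3,4).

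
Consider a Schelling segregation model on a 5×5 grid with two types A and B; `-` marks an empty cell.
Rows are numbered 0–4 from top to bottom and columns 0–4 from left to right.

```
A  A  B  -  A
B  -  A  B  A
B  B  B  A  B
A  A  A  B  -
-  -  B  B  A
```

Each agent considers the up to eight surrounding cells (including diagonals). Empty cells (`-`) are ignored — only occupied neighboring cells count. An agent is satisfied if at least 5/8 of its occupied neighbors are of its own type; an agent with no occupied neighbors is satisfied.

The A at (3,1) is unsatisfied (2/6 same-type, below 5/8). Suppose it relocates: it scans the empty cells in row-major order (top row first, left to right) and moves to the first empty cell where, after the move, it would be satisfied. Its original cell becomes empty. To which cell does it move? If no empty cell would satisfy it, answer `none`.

Vacating (3,1). Empty cells in order:
  (0,3): 3/5 same-type → still unsatisfied.
  (1,1): 3/8 same-type → still unsatisfied.
  (3,4): 2/5 same-type → still unsatisfied.
  (4,0): 1/1 same-type → satisfied — stop here.

(4,0)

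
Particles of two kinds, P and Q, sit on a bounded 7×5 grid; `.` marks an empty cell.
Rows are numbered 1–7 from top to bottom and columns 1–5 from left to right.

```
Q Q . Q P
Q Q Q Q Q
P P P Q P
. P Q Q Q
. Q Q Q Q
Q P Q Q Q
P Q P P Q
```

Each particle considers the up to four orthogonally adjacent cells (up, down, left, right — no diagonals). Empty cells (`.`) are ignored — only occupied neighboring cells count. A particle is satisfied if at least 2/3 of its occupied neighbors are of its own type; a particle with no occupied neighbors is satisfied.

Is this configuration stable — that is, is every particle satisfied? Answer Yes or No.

No

(1,1)Q 2/2 ✓
(1,2)Q 2/2 ✓
(1,4)Q 1/2 ✗
(1,5)P 0/2 ✗
(2,1)Q 2/3 ✓
(2,2)Q 3/4 ✓
(2,3)Q 2/3 ✓
(2,4)Q 4/4 ✓
(2,5)Q 1/3 ✗
(3,1)P 1/2 ✗
(3,2)P 3/4 ✓
(3,3)P 1/4 ✗
(3,4)Q 2/4 ✗
(3,5)P 0/3 ✗
(4,2)P 1/3 ✗
(4,3)Q 2/4 ✗
(4,4)Q 4/4 ✓
(4,5)Q 2/3 ✓
(5,2)Q 1/3 ✗
(5,3)Q 4/4 ✓
(5,4)Q 4/4 ✓
(5,5)Q 3/3 ✓
(6,1)Q 0/2 ✗
(6,2)P 0/4 ✗
(6,3)Q 2/4 ✗
(6,4)Q 3/4 ✓
(6,5)Q 3/3 ✓
(7,1)P 0/2 ✗
(7,2)Q 0/3 ✗
(7,3)P 1/3 ✗
(7,4)P 1/3 ✗
(7,5)Q 1/2 ✗
For instance (1,4) has only 1/2 same-type neighbors, below 2/3.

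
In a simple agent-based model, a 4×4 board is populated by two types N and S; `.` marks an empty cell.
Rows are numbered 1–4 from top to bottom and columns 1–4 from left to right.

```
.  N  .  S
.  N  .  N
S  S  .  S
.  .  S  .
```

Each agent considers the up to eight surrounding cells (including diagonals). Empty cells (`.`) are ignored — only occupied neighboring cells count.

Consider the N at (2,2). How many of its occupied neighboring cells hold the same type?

Occupied neighbors of (2,2): (1,2)=N, (3,1)=S, (3,2)=S.
Same type (N): 1 of 3.

1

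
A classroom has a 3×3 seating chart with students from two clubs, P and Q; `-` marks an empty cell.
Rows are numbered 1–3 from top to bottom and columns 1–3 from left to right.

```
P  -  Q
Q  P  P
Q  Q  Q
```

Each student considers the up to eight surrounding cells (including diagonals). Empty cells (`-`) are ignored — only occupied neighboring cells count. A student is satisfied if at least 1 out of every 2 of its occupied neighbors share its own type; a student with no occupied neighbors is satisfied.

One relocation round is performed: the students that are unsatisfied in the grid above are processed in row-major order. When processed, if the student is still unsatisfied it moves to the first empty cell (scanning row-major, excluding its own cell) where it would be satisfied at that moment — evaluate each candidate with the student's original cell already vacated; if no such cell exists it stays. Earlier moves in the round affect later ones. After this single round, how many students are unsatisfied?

2

Initially unsatisfied (in order): (1,3), (2,2), (2,3), (3,3).
  (1,3): no empty cell satisfies it; stays.
  (2,2) → (1,2).
  (2,3): no empty cell satisfies it; stays.
  (3,3): now satisfied by earlier moves; stays.
Resulting grid:
P P Q
Q - P
Q Q Q
Unsatisfied now: (1,3), (2,3).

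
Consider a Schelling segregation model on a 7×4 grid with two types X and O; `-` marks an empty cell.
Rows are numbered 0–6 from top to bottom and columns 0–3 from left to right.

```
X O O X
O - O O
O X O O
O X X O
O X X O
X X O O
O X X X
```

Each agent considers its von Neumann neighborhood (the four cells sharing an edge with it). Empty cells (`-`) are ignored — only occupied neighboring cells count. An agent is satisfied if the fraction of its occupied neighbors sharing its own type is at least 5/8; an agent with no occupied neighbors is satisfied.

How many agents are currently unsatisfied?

(0,0)X 0/2 ✗
(0,1)O 1/2 ✗
(0,2)O 2/3 ✓
(0,3)X 0/2 ✗
(1,0)O 1/2 ✗
(1,2)O 3/3 ✓
(1,3)O 2/3 ✓
(2,0)O 2/3 ✓
(2,1)X 1/3 ✗
(2,2)O 2/4 ✗
(2,3)O 3/3 ✓
(3,0)O 2/3 ✓
(3,1)X 3/4 ✓
(3,2)X 2/4 ✗
(3,3)O 2/3 ✓
(4,0)O 1/3 ✗
(4,1)X 3/4 ✓
(4,2)X 2/4 ✗
(4,3)O 2/3 ✓
(5,0)X 1/3 ✗
(5,1)X 3/4 ✓
(5,2)O 1/4 ✗
(5,3)O 2/3 ✓
(6,0)O 0/2 ✗
(6,1)X 2/3 ✓
(6,2)X 2/3 ✓
(6,3)X 1/2 ✗
Unsatisfied: (0,0), (0,1), (0,3), (1,0), (2,1), (2,2), (3,2), (4,0), (4,2), (5,0), (5,2), (6,0), (6,3) — 13 in total.

13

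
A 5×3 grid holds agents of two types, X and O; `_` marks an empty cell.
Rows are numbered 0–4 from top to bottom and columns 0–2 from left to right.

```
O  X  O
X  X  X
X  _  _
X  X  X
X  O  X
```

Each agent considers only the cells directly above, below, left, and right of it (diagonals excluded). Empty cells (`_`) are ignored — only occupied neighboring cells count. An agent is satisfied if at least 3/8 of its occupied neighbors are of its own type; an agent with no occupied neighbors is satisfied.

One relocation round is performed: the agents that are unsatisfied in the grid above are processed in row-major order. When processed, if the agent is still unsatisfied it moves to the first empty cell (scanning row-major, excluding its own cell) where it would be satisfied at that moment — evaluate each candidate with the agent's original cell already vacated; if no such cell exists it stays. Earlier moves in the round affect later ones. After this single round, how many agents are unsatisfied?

0

Initially unsatisfied (in order): (0,0), (0,1), (0,2), (4,1).
  (0,0): no empty cell satisfies it; stays.
  (0,1) → (2,1).
  (0,2) → (0,1).
  (4,1) → (0,2).
Resulting grid:
O O O
X X X
X X _
X X X
X _ X
All satisfied now.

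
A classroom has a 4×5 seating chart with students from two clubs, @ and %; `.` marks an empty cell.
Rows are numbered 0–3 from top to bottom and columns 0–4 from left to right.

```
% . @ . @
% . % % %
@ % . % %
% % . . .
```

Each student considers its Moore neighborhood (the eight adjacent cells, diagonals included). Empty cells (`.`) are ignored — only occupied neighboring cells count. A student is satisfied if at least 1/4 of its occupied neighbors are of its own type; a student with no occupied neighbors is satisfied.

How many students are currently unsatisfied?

(0,0)% 1/1 ok
(0,2)@ 0/2 unhappy
(0,4)@ 0/2 unhappy
(1,0)% 2/3 ok
(1,2)% 3/4 ok
(1,3)% 4/6 ok
(1,4)% 3/4 ok
(2,0)@ 0/4 unhappy
(2,1)% 4/5 ok
(2,3)% 4/4 ok
(2,4)% 3/3 ok
(3,0)% 2/3 ok
(3,1)% 2/3 ok
Unsatisfied: (0,2), (0,4), (2,0) — 3 in total.

3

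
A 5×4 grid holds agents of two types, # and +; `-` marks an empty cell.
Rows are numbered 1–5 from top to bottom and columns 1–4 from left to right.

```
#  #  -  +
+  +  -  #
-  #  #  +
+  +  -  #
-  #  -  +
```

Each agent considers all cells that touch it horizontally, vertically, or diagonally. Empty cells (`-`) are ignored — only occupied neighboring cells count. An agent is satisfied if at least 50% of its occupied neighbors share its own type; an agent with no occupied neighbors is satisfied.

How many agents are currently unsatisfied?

13

Row 1: (1,1)# 1/3 unhappy · (1,2)# 1/3 unhappy · (1,4)+ 0/1 unhappy
Row 2: (2,1)+ 1/4 unhappy · (2,2)+ 1/5 unhappy · (2,4)# 1/3 unhappy
Row 3: (3,2)# 1/5 unhappy · (3,3)# 3/6 ok · (3,4)+ 0/3 unhappy
Row 4: (4,1)+ 1/3 unhappy · (4,2)+ 1/4 unhappy · (4,4)# 1/3 unhappy
Row 5: (5,2)# 0/2 unhappy · (5,4)+ 0/1 unhappy
Unsatisfied: (1,1), (1,2), (1,4), (2,1), (2,2), (2,4), (3,2), (3,4), (4,1), (4,2), (4,4), (5,2), (5,4) — 13 in total.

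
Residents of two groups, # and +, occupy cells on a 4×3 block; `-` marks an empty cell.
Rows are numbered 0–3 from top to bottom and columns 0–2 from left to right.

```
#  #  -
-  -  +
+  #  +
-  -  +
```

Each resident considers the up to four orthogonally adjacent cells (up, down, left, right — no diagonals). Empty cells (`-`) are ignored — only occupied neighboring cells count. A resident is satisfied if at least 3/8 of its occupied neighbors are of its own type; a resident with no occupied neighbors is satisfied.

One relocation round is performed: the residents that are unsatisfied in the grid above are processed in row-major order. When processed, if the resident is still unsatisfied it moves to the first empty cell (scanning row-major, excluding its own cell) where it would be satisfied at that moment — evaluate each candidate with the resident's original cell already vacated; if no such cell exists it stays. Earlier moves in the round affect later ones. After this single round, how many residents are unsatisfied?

0

Initially unsatisfied (in order): (2,0), (2,1).
  (2,0) → (0,2).
  (2,1) → (1,0).
Resulting grid:
# # +
# - +
- - +
- - +
All satisfied now.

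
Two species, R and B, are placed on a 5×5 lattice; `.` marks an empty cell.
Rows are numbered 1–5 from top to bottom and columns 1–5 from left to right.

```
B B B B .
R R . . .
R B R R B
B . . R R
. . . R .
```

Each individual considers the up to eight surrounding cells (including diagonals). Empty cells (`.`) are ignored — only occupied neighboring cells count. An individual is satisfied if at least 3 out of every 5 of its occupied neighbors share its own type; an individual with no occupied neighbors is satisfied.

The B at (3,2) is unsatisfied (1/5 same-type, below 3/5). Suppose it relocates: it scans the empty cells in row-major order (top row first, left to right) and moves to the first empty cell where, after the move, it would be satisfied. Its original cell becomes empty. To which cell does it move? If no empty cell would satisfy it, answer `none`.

Vacating (3,2). Empty cells in order:
  (1,5): 1/1 same-type → satisfied — stop here.

(1,5)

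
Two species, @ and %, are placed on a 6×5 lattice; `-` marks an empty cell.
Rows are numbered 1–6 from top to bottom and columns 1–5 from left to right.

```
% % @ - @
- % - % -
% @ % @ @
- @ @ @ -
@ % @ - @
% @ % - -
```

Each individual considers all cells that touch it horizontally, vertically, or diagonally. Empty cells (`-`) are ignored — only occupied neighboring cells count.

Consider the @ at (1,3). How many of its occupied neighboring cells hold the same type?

0

Occupied neighbors of (1,3): (1,2)=%, (2,2)=%, (2,4)=%.
Same type (@): 0 of 3.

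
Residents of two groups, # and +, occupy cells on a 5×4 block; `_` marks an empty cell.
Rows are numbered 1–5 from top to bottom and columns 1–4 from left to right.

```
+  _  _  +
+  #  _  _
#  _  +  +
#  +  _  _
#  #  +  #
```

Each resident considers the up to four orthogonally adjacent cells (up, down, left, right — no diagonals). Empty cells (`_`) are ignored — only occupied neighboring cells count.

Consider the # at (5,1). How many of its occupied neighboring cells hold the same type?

2

Occupied neighbors of (5,1): (4,1)=#, (5,2)=#.
Same type (#): 2 of 2.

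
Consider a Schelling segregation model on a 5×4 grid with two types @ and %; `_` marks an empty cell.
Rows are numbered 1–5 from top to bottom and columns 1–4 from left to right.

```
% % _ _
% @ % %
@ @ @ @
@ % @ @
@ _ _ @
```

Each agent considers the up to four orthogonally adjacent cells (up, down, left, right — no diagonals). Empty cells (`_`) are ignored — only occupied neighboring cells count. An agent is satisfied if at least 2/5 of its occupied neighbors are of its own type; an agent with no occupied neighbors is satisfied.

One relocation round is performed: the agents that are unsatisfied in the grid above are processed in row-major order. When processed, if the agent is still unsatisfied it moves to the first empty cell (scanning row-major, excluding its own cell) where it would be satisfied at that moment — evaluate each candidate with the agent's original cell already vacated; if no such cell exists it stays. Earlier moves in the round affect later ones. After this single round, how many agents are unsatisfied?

0

Initially unsatisfied (in order): (2,1), (2,2), (2,3), (4,2).
  (2,1) → (1,3).
  (2,2) → (2,1).
  (2,3): now satisfied by earlier moves; stays.
  (4,2) → (1,4).
Resulting grid:
% % % %
@ _ % %
@ @ @ @
@ _ @ @
@ _ _ @
All satisfied now.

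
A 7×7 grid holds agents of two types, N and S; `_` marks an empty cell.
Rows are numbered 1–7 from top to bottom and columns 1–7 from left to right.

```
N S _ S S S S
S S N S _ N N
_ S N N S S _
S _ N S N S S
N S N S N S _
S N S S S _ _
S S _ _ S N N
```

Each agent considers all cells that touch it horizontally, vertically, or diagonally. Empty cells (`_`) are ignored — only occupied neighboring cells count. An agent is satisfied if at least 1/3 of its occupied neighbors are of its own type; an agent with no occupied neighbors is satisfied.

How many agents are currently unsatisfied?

10

(1,1)N 0/3 not
(1,2)S 2/4 satisfied
(1,4)S 2/3 satisfied
(1,5)S 3/4 satisfied
(1,6)S 2/4 satisfied
(1,7)S 1/3 satisfied
(2,1)S 3/4 satisfied
(2,2)S 3/6 satisfied
(2,3)N 2/7 not
(2,4)S 3/6 satisfied
(2,6)N 1/6 not
(2,7)N 1/4 not
(3,2)S 3/6 satisfied
(3,3)N 3/7 satisfied
(3,4)N 4/7 satisfied
(3,5)S 4/7 satisfied
(3,6)S 3/6 satisfied
(4,1)S 2/3 satisfied
(4,3)N 3/7 satisfied
(4,4)S 2/8 not
(4,5)N 2/8 not
(4,6)S 4/6 satisfied
(4,7)S 3/3 satisfied
(5,1)N 1/4 not
(5,2)S 3/7 satisfied
(5,3)N 2/7 not
(5,4)S 4/8 satisfied
(5,5)N 1/7 not
(5,6)S 3/5 satisfied
(6,1)S 3/5 satisfied
(6,2)N 2/7 not
(6,3)S 4/6 satisfied
(6,4)S 4/6 satisfied
(6,5)S 4/6 satisfied
(7,1)S 2/3 satisfied
(7,2)S 3/4 satisfied
(7,5)S 2/3 satisfied
(7,6)N 1/3 satisfied
(7,7)N 1/1 satisfied
Unsatisfied: (1,1), (2,3), (2,6), (2,7), (4,4), (4,5), (5,1), (5,3), (5,5), (6,2) — 10 in total.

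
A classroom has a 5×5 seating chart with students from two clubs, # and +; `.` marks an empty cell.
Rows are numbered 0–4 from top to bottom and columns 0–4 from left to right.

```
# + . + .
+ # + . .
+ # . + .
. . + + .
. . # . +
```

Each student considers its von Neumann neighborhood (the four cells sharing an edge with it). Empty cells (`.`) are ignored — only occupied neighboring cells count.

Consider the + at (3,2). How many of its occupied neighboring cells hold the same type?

1

Occupied neighbors of (3,2): (4,2)=#, (3,3)=+.
Same type (+): 1 of 2.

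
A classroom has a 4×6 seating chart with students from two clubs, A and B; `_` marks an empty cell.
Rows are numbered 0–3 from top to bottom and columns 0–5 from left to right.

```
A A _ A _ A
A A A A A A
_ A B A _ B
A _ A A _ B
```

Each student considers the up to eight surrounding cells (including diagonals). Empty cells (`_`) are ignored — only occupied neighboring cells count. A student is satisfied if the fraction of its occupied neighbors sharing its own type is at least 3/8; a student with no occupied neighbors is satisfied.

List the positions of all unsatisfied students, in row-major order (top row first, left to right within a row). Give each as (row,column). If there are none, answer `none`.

(0,0)A 3/3 satisfied
(0,1)A 4/4 satisfied
(0,3)A 3/3 satisfied
(0,5)A 2/2 satisfied
(1,0)A 4/4 satisfied
(1,1)A 5/6 satisfied
(1,2)A 6/7 satisfied
(1,3)A 4/5 satisfied
(1,4)A 5/6 satisfied
(1,5)A 2/3 satisfied
(2,1)A 5/6 satisfied
(2,2)B 0/7 not
(2,3)A 5/6 satisfied
(2,5)B 1/3 not
(3,0)A 1/1 satisfied
(3,2)A 3/4 satisfied
(3,3)A 2/3 satisfied
(3,5)B 1/1 satisfied

(2,2), (2,5)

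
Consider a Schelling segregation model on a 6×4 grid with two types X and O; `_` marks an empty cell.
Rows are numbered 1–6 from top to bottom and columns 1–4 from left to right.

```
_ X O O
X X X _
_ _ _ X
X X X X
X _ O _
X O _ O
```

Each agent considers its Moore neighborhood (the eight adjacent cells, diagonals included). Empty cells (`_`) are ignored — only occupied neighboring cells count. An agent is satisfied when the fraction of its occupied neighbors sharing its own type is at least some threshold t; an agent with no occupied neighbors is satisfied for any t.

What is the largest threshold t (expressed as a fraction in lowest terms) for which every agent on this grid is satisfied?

(1,2)X 3/4
(1,3)O 1/4
(1,4)O 1/2
(2,1)X 2/2
(2,2)X 3/4
(2,3)X 3/5
(3,4)X 3/3
(4,1)X 2/2
(4,2)X 3/4
(4,3)X 3/4
(4,4)X 2/3
(5,1)X 3/4
(5,3)O 2/5
(6,1)X 1/2
(6,2)O 1/3
(6,4)O 1/1
The smallest same-type fraction is 1/4 at (1,3), which reduces to 1/4. Any threshold above that leaves this agent unsatisfied.

1/4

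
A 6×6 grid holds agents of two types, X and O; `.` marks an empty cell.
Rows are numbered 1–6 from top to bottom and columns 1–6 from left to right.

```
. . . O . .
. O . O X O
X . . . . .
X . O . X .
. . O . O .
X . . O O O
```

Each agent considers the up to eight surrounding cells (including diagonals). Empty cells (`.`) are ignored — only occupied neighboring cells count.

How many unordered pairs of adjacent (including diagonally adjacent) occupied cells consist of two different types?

5

Scan each occupied cell's neighbors to the right and below (and the two forward diagonals) so each pair is counted once.
From row 1: 1 unlike of 2 pairs (running 1/2).
From row 2: 3 unlike of 3 pairs (running 4/5).
From row 3: 0 unlike of 1 pairs (running 4/6).
From row 4: 1 unlike of 2 pairs (running 5/8).
From row 5: 0 unlike of 4 pairs (running 5/12).
From row 6: 0 unlike of 2 pairs (running 5/14).
Total adjacent occupied pairs: 14; unlike-type pairs: 5.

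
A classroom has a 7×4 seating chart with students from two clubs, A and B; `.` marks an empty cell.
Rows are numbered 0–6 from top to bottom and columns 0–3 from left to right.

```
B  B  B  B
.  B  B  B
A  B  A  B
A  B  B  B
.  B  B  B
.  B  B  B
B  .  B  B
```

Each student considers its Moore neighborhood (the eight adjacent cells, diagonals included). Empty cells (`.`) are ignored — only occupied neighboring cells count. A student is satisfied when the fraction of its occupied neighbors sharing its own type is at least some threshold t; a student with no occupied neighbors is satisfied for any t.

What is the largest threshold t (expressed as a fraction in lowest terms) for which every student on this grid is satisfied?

0/1

(0,0)B 2/2
(0,1)B 4/4
(0,2)B 5/5
(0,3)B 3/3
(1,1)B 5/7
(1,2)B 7/8
(1,3)B 4/5
(2,0)A 1/4
(2,1)B 4/7
(2,2)A 0/8
(2,3)B 4/5
(3,0)A 1/4
(3,1)B 4/7
(3,2)B 7/8
(3,3)B 4/5
(4,1)B 5/6
(4,2)B 8/8
(4,3)B 5/5
(5,1)B 5/5
(5,2)B 7/7
(5,3)B 5/5
(6,0)B 1/1
(6,2)B 4/4
(6,3)B 3/3
The smallest same-type fraction is 0/8 at (2,2), which reduces to 0/1. Any threshold above that leaves this student unsatisfied.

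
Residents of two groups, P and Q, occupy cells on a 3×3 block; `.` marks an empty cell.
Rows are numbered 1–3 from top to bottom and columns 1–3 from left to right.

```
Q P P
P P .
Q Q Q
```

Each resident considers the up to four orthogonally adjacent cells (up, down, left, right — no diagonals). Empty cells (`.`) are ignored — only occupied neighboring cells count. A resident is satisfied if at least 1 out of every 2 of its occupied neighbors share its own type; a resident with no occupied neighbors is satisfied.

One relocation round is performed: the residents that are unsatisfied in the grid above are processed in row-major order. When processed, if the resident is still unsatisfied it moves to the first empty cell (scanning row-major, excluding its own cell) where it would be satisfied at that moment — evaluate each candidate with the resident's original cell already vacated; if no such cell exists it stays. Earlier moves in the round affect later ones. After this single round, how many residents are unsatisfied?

Initially unsatisfied (in order): (1,1), (2,1).
  (1,1): no empty cell satisfies it; stays.
  (2,1) → (2,3).
Resulting grid:
Q P P
. P P
Q Q Q
Unsatisfied now: (1,1).

1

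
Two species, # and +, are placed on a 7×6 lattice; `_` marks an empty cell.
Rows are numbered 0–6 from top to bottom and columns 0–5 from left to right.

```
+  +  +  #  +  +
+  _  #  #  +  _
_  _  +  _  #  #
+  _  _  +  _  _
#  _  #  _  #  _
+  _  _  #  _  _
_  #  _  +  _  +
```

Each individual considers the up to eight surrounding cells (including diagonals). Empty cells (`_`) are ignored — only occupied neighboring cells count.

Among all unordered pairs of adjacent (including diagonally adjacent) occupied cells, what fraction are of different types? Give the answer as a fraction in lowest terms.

Scan each occupied cell's neighbors to the right and below (and the two forward diagonals) so each pair is counted once.
From row 0: 7 unlike of 16 pairs (running 7/16).
From row 1: 5 unlike of 7 pairs (running 12/23).
From row 2: 1 unlike of 3 pairs (running 13/26).
From row 3: 3 unlike of 3 pairs (running 16/29).
From row 4: 1 unlike of 3 pairs (running 17/32).
From row 5: 2 unlike of 2 pairs (running 19/34).
Total adjacent occupied pairs: 34; unlike-type pairs: 19.
19/34 is already in lowest terms.

19/34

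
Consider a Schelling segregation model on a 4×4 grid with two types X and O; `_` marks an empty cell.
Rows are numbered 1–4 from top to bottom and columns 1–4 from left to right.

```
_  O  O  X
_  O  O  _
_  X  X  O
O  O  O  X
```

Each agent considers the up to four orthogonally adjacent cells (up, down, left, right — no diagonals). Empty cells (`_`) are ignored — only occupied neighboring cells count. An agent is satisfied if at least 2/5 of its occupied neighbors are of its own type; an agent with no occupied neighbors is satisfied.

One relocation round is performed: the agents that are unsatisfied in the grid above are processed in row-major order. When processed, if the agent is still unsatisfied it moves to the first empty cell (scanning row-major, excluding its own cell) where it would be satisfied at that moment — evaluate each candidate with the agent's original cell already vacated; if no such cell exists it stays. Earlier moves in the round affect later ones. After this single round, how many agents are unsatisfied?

2

Initially unsatisfied (in order): (1,4), (3,2), (3,3), (3,4), (4,3), (4,4).
  (1,4) → (3,1).
  (3,2): now satisfied by earlier moves; stays.
  (3,3) → (2,1).
  (3,4) → (1,1).
  (4,3): now satisfied by earlier moves; stays.
  (4,4) → (3,4).
Resulting grid:
O O O _
X O O _
X X _ X
O O O _
Unsatisfied now: (2,1), (3,2).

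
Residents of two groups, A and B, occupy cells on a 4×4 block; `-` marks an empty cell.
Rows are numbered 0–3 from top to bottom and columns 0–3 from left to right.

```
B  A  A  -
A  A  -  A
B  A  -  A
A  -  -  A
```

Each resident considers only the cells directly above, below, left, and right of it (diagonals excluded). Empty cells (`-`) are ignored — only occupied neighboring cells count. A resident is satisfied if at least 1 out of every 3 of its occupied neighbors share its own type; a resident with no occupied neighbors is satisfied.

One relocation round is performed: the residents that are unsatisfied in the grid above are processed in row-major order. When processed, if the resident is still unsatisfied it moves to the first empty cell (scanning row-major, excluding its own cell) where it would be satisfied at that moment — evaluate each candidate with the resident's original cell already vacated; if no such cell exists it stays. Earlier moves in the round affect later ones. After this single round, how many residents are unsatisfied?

2

Initially unsatisfied (in order): (0,0), (2,0), (3,0).
  (0,0): no empty cell satisfies it; stays.
  (2,0): no empty cell satisfies it; stays.
  (3,0) → (0,3).
Resulting grid:
B A A A
A A - A
B A - A
- - - A
Unsatisfied now: (0,0), (2,0).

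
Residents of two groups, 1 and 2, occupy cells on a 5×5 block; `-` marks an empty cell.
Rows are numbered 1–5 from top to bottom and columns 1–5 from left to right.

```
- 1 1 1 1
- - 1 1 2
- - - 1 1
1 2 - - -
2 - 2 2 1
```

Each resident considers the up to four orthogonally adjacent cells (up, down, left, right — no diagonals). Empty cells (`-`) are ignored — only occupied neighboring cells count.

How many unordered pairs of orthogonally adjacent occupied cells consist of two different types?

6

Scan each occupied cell's neighbors to the right and below so each pair is counted once.
From row 1: 1 unlike of 6 pairs (running 1/6).
From row 2: 2 unlike of 4 pairs (running 3/10).
From row 3: 0 unlike of 1 pairs (running 3/11).
From row 4: 2 unlike of 2 pairs (running 5/13).
From row 5: 1 unlike of 2 pairs (running 6/15).
Total adjacent occupied pairs: 15; unlike-type pairs: 6.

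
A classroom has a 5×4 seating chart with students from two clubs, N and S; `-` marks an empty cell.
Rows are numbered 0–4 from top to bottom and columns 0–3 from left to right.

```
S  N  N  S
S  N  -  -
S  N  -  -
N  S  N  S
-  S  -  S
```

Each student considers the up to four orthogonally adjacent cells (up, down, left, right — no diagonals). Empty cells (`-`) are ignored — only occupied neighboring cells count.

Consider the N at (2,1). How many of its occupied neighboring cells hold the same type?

1

Occupied neighbors of (2,1): (1,1)=N, (3,1)=S, (2,0)=S.
Same type (N): 1 of 3.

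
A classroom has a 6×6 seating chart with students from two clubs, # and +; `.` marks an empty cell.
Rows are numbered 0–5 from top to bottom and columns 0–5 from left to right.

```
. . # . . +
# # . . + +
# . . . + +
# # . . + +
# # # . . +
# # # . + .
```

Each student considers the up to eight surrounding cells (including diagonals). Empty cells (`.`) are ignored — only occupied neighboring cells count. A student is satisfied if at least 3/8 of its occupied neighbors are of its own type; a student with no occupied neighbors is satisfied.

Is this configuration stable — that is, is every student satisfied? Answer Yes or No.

(0,2)# 1/1 ok
(0,5)+ 2/2 ok
(1,0)# 2/2 ok
(1,1)# 3/3 ok
(1,4)+ 4/4 ok
(1,5)+ 4/4 ok
(2,0)# 4/4 ok
(2,4)+ 5/5 ok
(2,5)+ 5/5 ok
(3,0)# 4/4 ok
(3,1)# 5/5 ok
(3,4)+ 4/4 ok
(3,5)+ 4/4 ok
(4,0)# 5/5 ok
(4,1)# 7/7 ok
(4,2)# 4/4 ok
(4,5)+ 3/3 ok
(5,0)# 3/3 ok
(5,1)# 5/5 ok
(5,2)# 3/3 ok
(5,4)+ 1/1 ok
All meet the threshold, so the configuration is stable.

Yes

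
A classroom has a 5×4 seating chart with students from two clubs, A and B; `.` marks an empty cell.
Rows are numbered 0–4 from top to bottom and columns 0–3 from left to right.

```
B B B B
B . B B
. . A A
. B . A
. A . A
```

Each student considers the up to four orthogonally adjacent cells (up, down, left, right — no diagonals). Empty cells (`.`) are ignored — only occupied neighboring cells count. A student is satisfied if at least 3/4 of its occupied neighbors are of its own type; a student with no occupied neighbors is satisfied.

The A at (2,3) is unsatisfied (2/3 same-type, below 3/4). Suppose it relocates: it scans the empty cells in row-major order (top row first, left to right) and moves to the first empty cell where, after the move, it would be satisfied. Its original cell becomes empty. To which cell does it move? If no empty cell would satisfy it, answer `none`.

Vacating (2,3). Empty cells in order:
  (1,1): 0/3 same-type → still unsatisfied.
  (2,0): 0/1 same-type → still unsatisfied.
  (2,1): 1/2 same-type → still unsatisfied.
  (3,0): 0/1 same-type → still unsatisfied.
  (3,2): 2/3 same-type → still unsatisfied.
  (4,0): 1/1 same-type → satisfied — stop here.

(4,0)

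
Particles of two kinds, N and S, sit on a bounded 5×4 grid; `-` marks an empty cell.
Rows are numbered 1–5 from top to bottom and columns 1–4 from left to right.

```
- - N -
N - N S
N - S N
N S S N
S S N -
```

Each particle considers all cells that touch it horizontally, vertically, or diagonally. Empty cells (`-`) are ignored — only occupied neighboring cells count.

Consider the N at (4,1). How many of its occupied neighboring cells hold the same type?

1

Occupied neighbors of (4,1): (3,1)=N, (4,2)=S, (5,1)=S, (5,2)=S.
Same type (N): 1 of 4.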